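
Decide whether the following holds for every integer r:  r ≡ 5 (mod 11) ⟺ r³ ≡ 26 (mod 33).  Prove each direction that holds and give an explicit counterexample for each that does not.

Only the reverse direction holds.

(⟹) This fails: take r = 16. Then 16 ≡ 5 (mod 11), but 16³ = 4096 ≡ 4 (mod 33), not 26.

(⟸) Conversely, the residues r modulo 33 with r³ ≡ 26 (mod 33) are exactly {5}, and each is ≡ 5 (mod 11).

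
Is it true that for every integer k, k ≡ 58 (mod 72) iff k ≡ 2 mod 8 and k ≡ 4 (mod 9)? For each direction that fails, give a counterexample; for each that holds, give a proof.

Both directions hold; the statement is true.

Forward direction. Suppose k ≡ 58 (mod 72); write k = 72j + 58. Since 8 ∣ 72, reducing mod 8 gives k ≡ 58 ≡ 2 (mod 8); since 9 ∣ 72, reducing mod 9 gives k ≡ 58 ≡ 4 (mod 9).

Converse. If k ≡ 2 (mod 8) and k ≡ 4 (mod 9), then by the Chinese remainder theorem k ≡ 58 (mod 72). This is exactly k ≡ 58 (mod 72).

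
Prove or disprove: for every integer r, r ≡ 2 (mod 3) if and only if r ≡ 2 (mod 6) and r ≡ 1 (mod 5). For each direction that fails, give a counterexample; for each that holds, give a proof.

Not equivalent: only (⇐) holds.

(→) This fails: r = 2 gives 2 ≡ 2 (mod 3) but 2 ≡ 2 (mod 5), so the conjunction on the right does not hold.

(←) Conversely, if r ≡ 2 (mod 6) and r ≡ 1 (mod 5), then by the Chinese remainder theorem r ≡ 26 (mod 30). Since 26 ≡ 2 (mod 3) and 3 ∣ 30, we get r ≡ 2 (mod 3).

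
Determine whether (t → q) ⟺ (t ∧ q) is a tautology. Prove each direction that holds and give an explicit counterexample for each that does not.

Only the converse holds.

Forward direction. This fails. Under q = F, t = F, the left side is true but the right side is false.

Converse. Assume the antecedent. If q is true, t → q reduces to true regardless of the other variables. If q is false, the antecedent cannot hold. Either way t → q holds.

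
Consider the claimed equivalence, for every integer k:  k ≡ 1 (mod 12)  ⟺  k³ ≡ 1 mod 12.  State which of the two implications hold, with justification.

Both implications hold.

Converse. Suppose k³ ≡ 1 (mod 12). The only residue r in {0, …, 11} with r³ ≡ 1 (mod 12) is r = 1, so k ≡ 1 (mod 12).

Forward direction. Suppose k ≡ 1 (mod 12). Write k = 12j + 1. Then (12j + 1)³ = 1728j³ + 432j² + 36j + 1 = 12(144j³ + 36j² + 3j) + 1, so k³ ≡ 1 (mod 12).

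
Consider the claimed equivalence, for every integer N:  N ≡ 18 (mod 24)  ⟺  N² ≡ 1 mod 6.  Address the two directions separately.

Neither direction holds.

(⇒) This fails: take N = 18. Then 18 ≡ 18 (mod 24), but 18² = 324 ≡ 0 (mod 6), not 1.

(⇐) This fails: take N = 1. Then 1² = 1 ≡ 1 (mod 6), yet 1 ≡ 1 (mod 24), not 18.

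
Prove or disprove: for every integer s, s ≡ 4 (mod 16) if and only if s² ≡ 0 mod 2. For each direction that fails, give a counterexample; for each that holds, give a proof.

Forward direction. Suppose s ≡ 4 (mod 16). Then s² ≡ 4² = 16 (mod 16), and since 2 ∣ 16, also s² ≡ 0 (mod 2).

Converse. This fails: take s = 0. Then 0² = 0 ≡ 0 (mod 2), yet 0 ≡ 0 (mod 16), not 4.

(⇒) holds; (⇐) fails.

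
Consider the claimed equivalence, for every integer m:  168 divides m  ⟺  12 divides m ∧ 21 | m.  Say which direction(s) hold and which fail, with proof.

Only the forward implication holds.

[⇒] If 168 ∣ m, write m = 168q. Since 168 = 14·12, m = 12·(14q), so 12 ∣ m; and since 168 = 8·21, m = 21·(8q), so 21 ∣ m.

[⇐] This fails: take m = 84. Both 12 ∣ 84 and 21 ∣ 84, yet 84 is not a multiple of 168 (since 84 = 0·168 + 84), so 168 ∤ 84.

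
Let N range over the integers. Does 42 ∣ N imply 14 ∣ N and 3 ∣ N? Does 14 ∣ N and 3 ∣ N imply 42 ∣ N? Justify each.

Forward direction. If 42 ∣ N, write N = 42q. Since 42 = 3·14, N = 14·(3q), so 14 ∣ N; and since 42 = 14·3, N = 3·(14q), so 3 ∣ N.

Converse. Suppose 14 ∣ N and 3 ∣ N. Any common multiple of 14 and 3 is a multiple of their lcm; here gcd(14, 3) = 1, so lcm(14, 3) = 14·3 = 42, so 42 ∣ N.

Both implications hold.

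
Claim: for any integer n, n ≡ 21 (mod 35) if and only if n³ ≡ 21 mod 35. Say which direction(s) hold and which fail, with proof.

Forward direction. Suppose n ≡ 21 (mod 35). Write n = 35j + 21. Then (35j + 21)³ = 42875j³ + 77175j² + 46305j + 9261 = 35(1225j³ + 2205j² + 1323j + 264) + 21, so n³ ≡ 21 (mod 35).

Converse. Suppose n³ ≡ 21 (mod 35). The only residue r in {0, …, 34} with r³ ≡ 21 (mod 35) is r = 21, so n ≡ 21 (mod 35).

Both directions hold; the statement is true.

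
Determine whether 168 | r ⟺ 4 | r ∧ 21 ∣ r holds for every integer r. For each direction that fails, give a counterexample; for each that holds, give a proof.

(⇒) holds; (⇐) fails.

(→) If 168 ∣ r, write r = 168q. Since 168 = 42·4, r = 4·(42q), so 4 ∣ r; and since 168 = 8·21, r = 21·(8q), so 21 ∣ r.

(←) This fails: take r = 84. Both 4 ∣ 84 and 21 ∣ 84, yet 84 is not a multiple of 168 (since 84 = 0·168 + 84), so 168 ∤ 84.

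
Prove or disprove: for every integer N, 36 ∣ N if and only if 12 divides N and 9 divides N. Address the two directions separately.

Both directions hold; the statement is true.

(⇒) If 36 ∣ N, write N = 36q. Since 36 = 3·12, N = 12·(3q), so 12 ∣ N; and since 36 = 4·9, N = 9·(4q), so 9 ∣ N.

(⇐) Suppose 12 ∣ N and 9 ∣ N. Any common multiple of 12 and 9 is a multiple of their lcm; here lcm(12, 9) = 12·9/gcd(12, 9) = 108/3 = 36, so 36 ∣ N.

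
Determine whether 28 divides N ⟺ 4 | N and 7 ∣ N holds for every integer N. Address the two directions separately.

Equivalent; both directions hold.

(⇒) If 28 ∣ N, write N = 28q. Since 28 = 7·4, N = 4·(7q), so 4 ∣ N; and since 28 = 4·7, N = 7·(4q), so 7 ∣ N.

(⇐) Suppose 4 ∣ N and 7 ∣ N. Any common multiple of 4 and 7 is a multiple of their lcm; here gcd(4, 7) = 1, so lcm(4, 7) = 4·7 = 28, so 28 ∣ N.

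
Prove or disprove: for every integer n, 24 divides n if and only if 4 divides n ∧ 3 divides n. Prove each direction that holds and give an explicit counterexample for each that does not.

(⇒) If 24 ∣ n, write n = 24q. Since 24 = 6·4, n = 4·(6q), so 4 ∣ n; and since 24 = 8·3, n = 3·(8q), so 3 ∣ n.

(⇐) This fails: take n = 12. Both 4 ∣ 12 and 3 ∣ 12, yet 12 is not a multiple of 24 (since 12 = 0·24 + 12), so 24 ∤ 12.

Not equivalent: only (⇒) holds.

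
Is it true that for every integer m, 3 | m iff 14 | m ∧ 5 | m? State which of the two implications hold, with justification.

Neither direction holds.

(⟹) This fails: take m = 3. Certainly 3 ∣ 3, but 14 ∤ 3.

(⟸) This fails: take m = 70. Both 14 ∣ 70 and 5 ∣ 70, yet 70 is not a multiple of 3 (since 70 = 23·3 + 1), so 3 ∤ 70.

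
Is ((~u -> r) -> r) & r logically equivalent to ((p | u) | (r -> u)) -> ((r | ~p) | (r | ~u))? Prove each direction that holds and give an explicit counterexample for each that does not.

(⇒) holds; (⇐) fails.

(→) Assume the antecedent. If u is true, the antecedent forces (u = T, r = T, p = F) or (u = T, r = T, p = T), and the consequent holds there. If u is false, the consequent reduces to true regardless of the other variables. Either way the consequent holds.

(←) This fails. Under u = F, r = F, p = F, the left side is false but the right side is true.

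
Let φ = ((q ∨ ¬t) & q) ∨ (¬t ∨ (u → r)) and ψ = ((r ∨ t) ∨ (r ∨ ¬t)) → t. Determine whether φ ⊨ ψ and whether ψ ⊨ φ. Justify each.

(⟹) This fails. Under q = F, t = F, u = F, r = F, the left side is true but the right side is false.

(⟸) This fails. Under q = F, t = T, u = T, r = F, the left side is false but the right side is true.

Neither direction holds.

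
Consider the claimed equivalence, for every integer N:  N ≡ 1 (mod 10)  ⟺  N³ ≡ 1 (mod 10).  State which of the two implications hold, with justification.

Both implications hold.

[⇒] Suppose N ≡ 1 (mod 10). Write N = 10j + 1. Then (10j + 1)³ = 1000j³ + 300j² + 30j + 1 = 10(100j³ + 30j² + 3j) + 1, so N³ ≡ 1 (mod 10).

[⇐] Conversely, suppose N³ ≡ 1 (mod 10). The only residue r in {0, …, 9} with r³ ≡ 1 (mod 10) is r = 1, so N ≡ 1 (mod 10).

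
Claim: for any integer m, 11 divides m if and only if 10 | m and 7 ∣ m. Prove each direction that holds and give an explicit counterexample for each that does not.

(⟹) This fails: take m = 11. Certainly 11 ∣ 11, but 10 ∤ 11.

(⟸) This fails: take m = 70. Both 10 ∣ 70 and 7 ∣ 70, yet 70 is not a multiple of 11 (since 70 = 6·11 + 4), so 11 ∤ 70.

(⇒) fails and (⇐) fails.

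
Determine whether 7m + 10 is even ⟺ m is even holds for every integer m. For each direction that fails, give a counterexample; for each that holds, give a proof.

Equivalent; both directions hold.

(←) Suppose m is even; write m = 2j. Then 7m + 10 = 7·(2j) + 10 = 2·7j + 10, which is even.

(→) Suppose 7m + 10 is even. Since 7 is odd, 7m and m have the same parity, so 7m + 10 ≡ m + 10 (mod 2). As 10 is even, 7m + 10 is even exactly when m is even. Thus m is even.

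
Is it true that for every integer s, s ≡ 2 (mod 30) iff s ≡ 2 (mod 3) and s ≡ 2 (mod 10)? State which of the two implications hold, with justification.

Both directions hold.

[⇒] Suppose s ≡ 2 (mod 30); write s = 30j + 2. Since 3 ∣ 30, reducing mod 3 gives s ≡ 2 (mod 3); since 10 ∣ 30, reducing mod 10 gives s ≡ 2 (mod 10).

[⇐] Conversely, if s ≡ 2 (mod 3) and s ≡ 2 (mod 10), then by the Chinese remainder theorem s ≡ 2 (mod 30). This is exactly s ≡ 2 (mod 30).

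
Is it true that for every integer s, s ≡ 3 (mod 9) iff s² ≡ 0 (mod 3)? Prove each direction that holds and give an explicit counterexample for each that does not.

The forward direction holds; the converse fails.

(→) Suppose s ≡ 3 (mod 9). Then s² ≡ 3² = 9 (mod 9), and since 3 ∣ 9, also s² ≡ 0 (mod 3).

(←) This fails: take s = 0. Then 0² = 0 ≡ 0 (mod 3), yet 0 ≡ 0 (mod 9), not 3.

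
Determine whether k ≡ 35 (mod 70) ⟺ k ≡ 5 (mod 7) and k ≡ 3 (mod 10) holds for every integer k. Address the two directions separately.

Neither direction holds.

(⇒) This fails: k = 35 gives 35 ≡ 35 (mod 70) but 35 ≡ 0 (mod 7), so the conjunction on the right does not hold.

(⇐) This fails: k = 33 satisfies both congruences on the right (33 ≡ 5 mod 7 and 33 ≡ 3 mod 10) yet 33 ≡ 33 (mod 70), not 35.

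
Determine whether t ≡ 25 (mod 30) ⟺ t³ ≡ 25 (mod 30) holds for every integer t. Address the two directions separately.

Both directions hold; the statement is true.

(⟸) Suppose t³ ≡ 25 (mod 30). The only residue r in {0, …, 29} with r³ ≡ 25 (mod 30) is r = 25, so t ≡ 25 (mod 30).

(⟹) Suppose t ≡ 25 (mod 30). Write t = 30j + 25. Then (30j + 25)³ = 27000j³ + 67500j² + 56250j + 15625 = 30(900j³ + 2250j² + 1875j + 520) + 25, so t³ ≡ 25 (mod 30).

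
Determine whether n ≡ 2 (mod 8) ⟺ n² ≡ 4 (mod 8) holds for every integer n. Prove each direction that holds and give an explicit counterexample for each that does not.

Only the forward implication holds.

(⟹) Suppose n ≡ 2 (mod 8). Write n = 8j + 2. Then (8j + 2)² = 64j² + 32j + 4 = 8(8j² + 4j) + 4, so n² ≡ 4 (mod 8).

(⟸) This fails: take n = 6. Then 6² = 36 ≡ 4 (mod 8), yet 6 ≡ 6 (mod 8), not 2.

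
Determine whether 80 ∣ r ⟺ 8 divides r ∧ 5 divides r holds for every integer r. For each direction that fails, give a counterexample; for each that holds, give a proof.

Only the forward implication holds.

(→) If 80 ∣ r, write r = 80q. Since 80 = 10·8, r = 8·(10q), so 8 ∣ r; and since 80 = 16·5, r = 5·(16q), so 5 ∣ r.

(←) This fails: take r = 40. Both 8 ∣ 40 and 5 ∣ 40, yet 40 is not a multiple of 80 (since 40 = 0·80 + 40), so 80 ∤ 40.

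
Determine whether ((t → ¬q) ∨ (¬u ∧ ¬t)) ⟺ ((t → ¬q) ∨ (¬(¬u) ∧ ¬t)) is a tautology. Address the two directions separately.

Both implications hold.

(→) Assume the antecedent. If q is true, the antecedent forces (q = T, t = F, u = F) or (q = T, t = F, u = T), and (t → ¬q) ∨ (¬(¬u) ∧ ¬t) holds there. If q is false, (t → ¬q) ∨ (¬(¬u) ∧ ¬t) reduces to true regardless of the other variables. Either way (t → ¬q) ∨ (¬(¬u) ∧ ¬t) holds.

(←) Assume the antecedent. If q is true, the antecedent forces (q = T, t = F, u = F) or (q = T, t = F, u = T), and (t → ¬q) ∨ (¬u ∧ ¬t) holds there. If q is false, (t → ¬q) ∨ (¬u ∧ ¬t) reduces to true regardless of the other variables. Either way (t → ¬q) ∨ (¬u ∧ ¬t) holds.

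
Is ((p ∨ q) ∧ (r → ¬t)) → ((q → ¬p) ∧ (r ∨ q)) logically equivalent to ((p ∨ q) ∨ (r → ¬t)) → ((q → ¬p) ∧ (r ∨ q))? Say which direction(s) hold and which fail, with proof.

Not equivalent: only (⇐) holds.

[⇒] This fails. Under t = F, r = F, q = F, p = F, the left side is true but the right side is false.

[⇐] Assume the antecedent. If p is true, the antecedent forces (t = F, r = T, q = F, p = T) or (t = T, r = T, q = F, p = T), and the consequent holds there. If p is false, the consequent reduces to true regardless of the other variables. Either way the consequent holds.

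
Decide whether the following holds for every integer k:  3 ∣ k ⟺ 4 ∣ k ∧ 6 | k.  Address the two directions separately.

Not equivalent: only (⇐) holds.

(⟹) This fails: take k = 3. Certainly 3 ∣ 3, but 4 ∤ 3.

(⟸) Suppose 4 ∣ k and 6 ∣ k. Any common multiple of 4 and 6 is a multiple of their lcm; here lcm(4, 6) = 4·6/gcd(4, 6) = 24/2 = 12, so 12 ∣ k. Since 3 ∣ 12, it follows that 3 ∣ k.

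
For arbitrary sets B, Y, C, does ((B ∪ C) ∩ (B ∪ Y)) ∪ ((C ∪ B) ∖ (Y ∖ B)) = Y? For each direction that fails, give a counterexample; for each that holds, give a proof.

(⊆) This inclusion fails. Take B = {1}, Y = ∅, C = ∅; then 1 ∈ ((B ∪ C) ∩ (B ∪ Y)) ∪ ((C ∪ B) ∖ (Y ∖ B)) but 1 ∉ Y.

(⊇) This inclusion fails. Take B = ∅, Y = {1}, C = ∅; then 1 ∈ Y but 1 ∉ ((B ∪ C) ∩ (B ∪ Y)) ∪ ((C ∪ B) ∖ (Y ∖ B)).

Both inclusions fail.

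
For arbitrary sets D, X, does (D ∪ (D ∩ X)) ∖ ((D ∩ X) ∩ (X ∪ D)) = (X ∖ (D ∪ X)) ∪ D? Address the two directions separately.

Only the forward inclusion holds.

(⊆) Let x ∈ (D ∪ (D ∩ X)) ∖ ((D ∩ X) ∩ (X ∪ D)). Then x ∈ D and x ∉ X, from which x ∈ (X ∖ (D ∪ X)) ∪ D.

(⊇) This inclusion fails. Take D = {1}, X = {1}; then 1 ∈ (X ∖ (D ∪ X)) ∪ D but 1 ∉ (D ∪ (D ∩ X)) ∖ ((D ∩ X) ∩ (X ∪ D)).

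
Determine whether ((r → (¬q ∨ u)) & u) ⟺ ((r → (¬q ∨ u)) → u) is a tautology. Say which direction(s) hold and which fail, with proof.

Only the forward direction holds.

(←) This fails. Under q = T, u = F, r = T, the left side is false but the right side is true.

(→) Assume the antecedent. If q is true, the antecedent forces (q = T, u = T, r = F) or (q = T, u = T, r = T), and (r → (¬q ∨ u)) → u holds there. If q is false, the antecedent forces (q = F, u = T, r = F) or (q = F, u = T, r = T), and (r → (¬q ∨ u)) → u holds there. Either way (r → (¬q ∨ u)) → u holds.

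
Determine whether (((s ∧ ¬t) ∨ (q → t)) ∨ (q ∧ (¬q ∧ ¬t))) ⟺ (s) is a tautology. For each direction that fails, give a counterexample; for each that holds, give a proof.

Not equivalent: only (⇐) holds.

Forward direction. This fails. Under s = F, q = F, t = F, the left side is true but the right side is false.

Converse. Assume the antecedent. If s is true, the consequent reduces to true regardless of the other variables. If s is false, the antecedent cannot hold. Either way the consequent holds.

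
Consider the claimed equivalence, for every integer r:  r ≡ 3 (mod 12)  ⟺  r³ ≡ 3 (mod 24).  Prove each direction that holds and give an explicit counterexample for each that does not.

(⟸) The residues r modulo 24 with r³ ≡ 3 (mod 24) are exactly {3}, and each is ≡ 3 (mod 12).

(⟹) This fails: take r = 15. Then 15 ≡ 3 (mod 12), but 15³ = 3375 ≡ 15 (mod 24), not 3.

Only the converse holds.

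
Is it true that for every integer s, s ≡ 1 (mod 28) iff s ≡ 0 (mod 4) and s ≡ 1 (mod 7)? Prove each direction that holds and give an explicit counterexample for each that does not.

(→) This fails: s = 1 gives 1 ≡ 1 (mod 28) but 1 ≡ 1 (mod 4), so the conjunction on the right does not hold.

(←) This fails: s = 8 satisfies both congruences on the right (8 ≡ 0 mod 4 and 8 ≡ 1 mod 7) yet 8 ≡ 8 (mod 28), not 1.

Both directions fail.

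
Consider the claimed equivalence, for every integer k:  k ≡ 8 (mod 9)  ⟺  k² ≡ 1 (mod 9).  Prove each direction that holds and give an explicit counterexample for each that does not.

Only the forward implication holds.

[⇐] This fails: take k = 1. Then 1² = 1 ≡ 1 (mod 9), yet 1 ≡ 1 (mod 9), not 8.

[⇒] Suppose k ≡ 8 (mod 9). Write k = 9j + 8. Then (9j + 8)² = 81j² + 144j + 64 = 9(9j² + 16j + 7) + 1, so k² ≡ 1 (mod 9).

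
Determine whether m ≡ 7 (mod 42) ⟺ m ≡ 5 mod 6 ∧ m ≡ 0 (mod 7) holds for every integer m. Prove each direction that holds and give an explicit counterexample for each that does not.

Neither implication holds.

(⇒) This fails: m = 7 gives 7 ≡ 7 (mod 42) but 7 ≡ 1 (mod 6), so the conjunction on the right does not hold.

(⇐) This fails: m = 35 satisfies both congruences on the right (35 ≡ 5 mod 6 and 35 ≡ 0 mod 7) yet 35 ≡ 35 (mod 42), not 7.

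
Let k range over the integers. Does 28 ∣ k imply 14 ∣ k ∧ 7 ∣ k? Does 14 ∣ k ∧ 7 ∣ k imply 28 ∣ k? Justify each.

(⇒) If 28 ∣ k, write k = 28q. Since 28 = 2·14, k = 14·(2q), so 14 ∣ k; and since 28 = 4·7, k = 7·(4q), so 7 ∣ k.

(⇐) This fails: take k = 14. Both 14 ∣ 14 and 7 ∣ 14, yet 14 is not a multiple of 28 (since 14 = 0·28 + 14), so 28 ∤ 14.

(⇒) holds; (⇐) fails.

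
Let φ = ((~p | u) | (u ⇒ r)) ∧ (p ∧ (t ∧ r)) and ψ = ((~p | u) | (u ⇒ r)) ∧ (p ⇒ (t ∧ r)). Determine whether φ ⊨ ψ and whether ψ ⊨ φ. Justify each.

(←) This fails. Under p = F, u = F, t = F, r = F, the left side is false but the right side is true.

(→) Assume the antecedent. If p is true, the antecedent forces (p = T, u = F, t = T, r = T) or (p = T, u = T, t = T, r = T), and the consequent holds there. If p is false, the antecedent cannot hold. Either way the consequent holds.

Only the forward implication holds.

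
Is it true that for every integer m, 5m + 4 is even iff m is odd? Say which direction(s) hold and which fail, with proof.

Forward direction. This fails: m = 6 gives 5m + 4 = 34, which is even, but 6 is even, not odd.

Converse. This also fails: m = 5 is odd, but 5m + 4 = 29 is odd, not even.

Neither direction holds.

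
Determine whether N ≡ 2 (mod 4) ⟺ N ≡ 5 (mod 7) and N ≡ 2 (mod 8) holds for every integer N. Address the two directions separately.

The forward direction fails; the converse holds.

(→) This fails: N = 2 gives 2 ≡ 2 (mod 4) but 2 ≡ 2 (mod 7), so the conjunction on the right does not hold.

(←) Conversely, if N ≡ 5 (mod 7) and N ≡ 2 (mod 8), then by the Chinese remainder theorem N ≡ 26 (mod 56). Since 26 ≡ 2 (mod 4) and 4 ∣ 56, we get N ≡ 2 (mod 4).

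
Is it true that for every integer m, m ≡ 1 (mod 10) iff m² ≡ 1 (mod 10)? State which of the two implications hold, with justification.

(→) Suppose m ≡ 1 (mod 10). Write m = 10j + 1. Then (10j + 1)² = 100j² + 20j + 1 = 10(10j² + 2j) + 1, so m² ≡ 1 (mod 10).

(←) This fails: take m = 9. Then 9² = 81 ≡ 1 (mod 10), yet 9 ≡ 9 (mod 10), not 1.

The forward direction holds; the converse fails.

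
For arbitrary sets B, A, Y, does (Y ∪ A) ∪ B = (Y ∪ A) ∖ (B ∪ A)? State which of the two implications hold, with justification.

(⊇) Let x ∈ (Y ∪ A) ∖ (B ∪ A). Then x ∈ Y and x ∉ B, A, from which x ∈ (Y ∪ A) ∪ B.

(⊆) This inclusion fails. Take B = {1}, A = ∅, Y = ∅; then 1 ∈ (Y ∪ A) ∪ B but 1 ∉ (Y ∪ A) ∖ (B ∪ A).

Only the reverse inclusion holds.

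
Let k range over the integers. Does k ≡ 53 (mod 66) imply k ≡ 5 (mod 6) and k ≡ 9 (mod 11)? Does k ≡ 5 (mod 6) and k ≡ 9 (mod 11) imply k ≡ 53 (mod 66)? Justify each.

(←) If k ≡ 5 (mod 6) and k ≡ 9 (mod 11), then by the Chinese remainder theorem k ≡ 53 (mod 66). This is exactly k ≡ 53 (mod 66).

(→) Suppose k ≡ 53 (mod 66); write k = 66j + 53. Since 6 ∣ 66, reducing mod 6 gives k ≡ 53 ≡ 5 (mod 6); since 11 ∣ 66, reducing mod 11 gives k ≡ 53 ≡ 9 (mod 11).

Both implications hold.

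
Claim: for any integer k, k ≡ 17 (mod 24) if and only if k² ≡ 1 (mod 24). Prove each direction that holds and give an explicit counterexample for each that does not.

Forward direction. Suppose k ≡ 17 (mod 24). Write k = 24j + 17. Then (24j + 17)² = 576j² + 816j + 289 = 24(24j² + 34j + 12) + 1, so k² ≡ 1 (mod 24).

Converse. This fails: take k = 1. Then 1² = 1 ≡ 1 (mod 24), yet 1 ≡ 1 (mod 24), not 17.

Not equivalent: only (⇒) holds.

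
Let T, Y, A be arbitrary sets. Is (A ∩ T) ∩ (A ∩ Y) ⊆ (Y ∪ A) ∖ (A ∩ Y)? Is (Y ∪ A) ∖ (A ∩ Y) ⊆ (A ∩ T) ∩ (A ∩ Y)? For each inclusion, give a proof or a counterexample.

Both inclusions fail.

(⊆) This inclusion fails. Take T = {1}, Y = {1}, A = {1}; then 1 ∈ (A ∩ T) ∩ (A ∩ Y) but 1 ∉ (Y ∪ A) ∖ (A ∩ Y).

(⊇) This inclusion fails. Take T = ∅, Y = {1}, A = ∅; then 1 ∈ (Y ∪ A) ∖ (A ∩ Y) but 1 ∉ (A ∩ T) ∩ (A ∩ Y).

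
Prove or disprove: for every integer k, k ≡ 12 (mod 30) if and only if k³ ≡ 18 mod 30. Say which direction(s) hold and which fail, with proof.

Both implications hold.

(⇒) Suppose k ≡ 12 (mod 30). Write k = 30j + 12. Then (30j + 12)³ = 27000j³ + 32400j² + 12960j + 1728 = 30(900j³ + 1080j² + 432j + 57) + 18, so k³ ≡ 18 (mod 30).

(⇐) Conversely, suppose k³ ≡ 18 (mod 30). The only residue r in {0, …, 29} with r³ ≡ 18 (mod 30) is r = 12, so k ≡ 12 (mod 30).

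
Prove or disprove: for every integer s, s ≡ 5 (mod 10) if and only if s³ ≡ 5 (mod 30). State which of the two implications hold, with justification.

Forward direction. This fails: take s = 15. Then 15 ≡ 5 (mod 10), but 15³ = 3375 ≡ 15 (mod 30), not 5.

Converse. The residues r modulo 30 with r³ ≡ 5 (mod 30) are exactly {5}, and each is ≡ 5 (mod 10).

Only the reverse direction holds.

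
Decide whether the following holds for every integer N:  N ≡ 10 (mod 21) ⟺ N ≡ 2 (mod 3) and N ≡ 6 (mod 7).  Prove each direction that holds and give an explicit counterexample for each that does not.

[⇒] This fails: N = 10 gives 10 ≡ 10 (mod 21) but 10 ≡ 1 (mod 3), so the conjunction on the right does not hold.

[⇐] This fails: N = 20 satisfies both congruences on the right (20 ≡ 2 mod 3 and 20 ≡ 6 mod 7) yet 20 ≡ 20 (mod 21), not 10.

(⇒) fails and (⇐) fails.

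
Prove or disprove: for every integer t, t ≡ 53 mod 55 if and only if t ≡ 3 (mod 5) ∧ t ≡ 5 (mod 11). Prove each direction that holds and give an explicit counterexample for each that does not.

Neither implication holds.

(⟹) This fails: t = 53 gives 53 ≡ 53 (mod 55) but 53 ≡ 9 (mod 11), so the conjunction on the right does not hold.

(⟸) This fails: t = 38 satisfies both congruences on the right (38 ≡ 3 mod 5 and 38 ≡ 5 mod 11) yet 38 ≡ 38 (mod 55), not 53.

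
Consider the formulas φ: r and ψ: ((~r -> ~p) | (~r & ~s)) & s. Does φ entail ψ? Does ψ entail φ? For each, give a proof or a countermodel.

Forward direction. This fails. Under r = T, s = F, p = F, the left side is true but the right side is false.

Converse. This fails. Under r = F, s = T, p = F, the left side is false but the right side is true.

Neither implication holds.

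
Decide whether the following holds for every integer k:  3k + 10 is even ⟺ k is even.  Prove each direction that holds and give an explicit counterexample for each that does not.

Forward direction. Suppose 3k + 10 is even. Since 3 is odd, 3k and k have the same parity, so 3k + 10 ≡ k + 10 (mod 2). As 10 is even, 3k + 10 is even exactly when k is even. Thus k is even.

Converse. Suppose k is even; write k = 2j. Then 3k + 10 = 3·(2j) + 10 = 2·3j + 10, which is even.

Both directions hold.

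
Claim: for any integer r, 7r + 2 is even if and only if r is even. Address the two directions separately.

(→) Suppose 7r + 2 is even. Since 7 is odd, 7r and r have the same parity, so 7r + 2 ≡ r + 2 (mod 2). As 2 is even, 7r + 2 is even exactly when r is even. Thus r is even.

(←) Conversely, suppose r is even; write r = 2j. Then 7r + 2 = 7·(2j) + 2 = 2·7j + 2, which is even.

Both implications hold.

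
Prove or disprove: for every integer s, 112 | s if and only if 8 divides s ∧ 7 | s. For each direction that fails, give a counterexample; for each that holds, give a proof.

[⇐] This fails: take s = 56. Both 8 ∣ 56 and 7 ∣ 56, yet 56 is not a multiple of 112 (since 56 = 0·112 + 56), so 112 ∤ 56.

[⇒] If 112 ∣ s, write s = 112q. Since 112 = 14·8, s = 8·(14q), so 8 ∣ s; and since 112 = 16·7, s = 7·(16q), so 7 ∣ s.

(⇒) holds; (⇐) fails.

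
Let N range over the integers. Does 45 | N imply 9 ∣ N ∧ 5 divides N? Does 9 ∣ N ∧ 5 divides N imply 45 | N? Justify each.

The biconditional holds.

(⇒) If 45 ∣ N, write N = 45q. Since 45 = 5·9, N = 9·(5q), so 9 ∣ N; and since 45 = 9·5, N = 5·(9q), so 5 ∣ N.

(⇐) Suppose 9 ∣ N and 5 ∣ N. Any common multiple of 9 and 5 is a multiple of their lcm; here gcd(9, 5) = 1, so lcm(9, 5) = 9·5 = 45, so 45 ∣ N.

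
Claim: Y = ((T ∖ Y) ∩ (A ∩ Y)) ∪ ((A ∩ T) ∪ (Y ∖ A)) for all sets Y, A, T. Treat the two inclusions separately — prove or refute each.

Forward inclusion. This inclusion fails. Take Y = {1}, A = {1}, T = ∅; then 1 ∈ Y but 1 ∉ ((T ∖ Y) ∩ (A ∩ Y)) ∪ ((A ∩ T) ∪ (Y ∖ A)).

Reverse inclusion. This inclusion fails. Take Y = ∅, A = {1}, T = {1}; then 1 ∈ ((T ∖ Y) ∩ (A ∩ Y)) ∪ ((A ∩ T) ∪ (Y ∖ A)) but 1 ∉ Y.

Both inclusions fail.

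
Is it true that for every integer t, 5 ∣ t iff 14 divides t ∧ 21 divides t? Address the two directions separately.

Forward direction. This fails: take t = 5. Certainly 5 ∣ 5, but 14 ∤ 5.

Converse. This fails: take t = 42. Both 14 ∣ 42 and 21 ∣ 42, yet 42 is not a multiple of 5 (since 42 = 8·5 + 2), so 5 ∤ 42.

Both directions fail.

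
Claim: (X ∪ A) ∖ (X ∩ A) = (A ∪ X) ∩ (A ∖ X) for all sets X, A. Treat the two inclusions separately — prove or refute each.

Only the reverse inclusion holds.

(⊇) Let x ∈ (A ∪ X) ∩ (A ∖ X). Then x ∈ A and x ∉ X, from which x ∈ (X ∪ A) ∖ (X ∩ A).

(⊆) This inclusion fails. Take X = {1}, A = ∅; then 1 ∈ (X ∪ A) ∖ (X ∩ A) but 1 ∉ (A ∪ X) ∩ (A ∖ X).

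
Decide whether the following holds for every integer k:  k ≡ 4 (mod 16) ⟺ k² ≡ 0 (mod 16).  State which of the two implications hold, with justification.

The forward direction holds; the converse fails.

(→) Suppose k ≡ 4 (mod 16). Write k = 16j + 4. Then (16j + 4)² = 256j² + 128j + 16 = 16(16j² + 8j + 1) + 0, so k² ≡ 0 (mod 16).

(←) This fails: take k = 0. Then 0² = 0 ≡ 0 (mod 16), yet 0 ≡ 0 (mod 16), not 4.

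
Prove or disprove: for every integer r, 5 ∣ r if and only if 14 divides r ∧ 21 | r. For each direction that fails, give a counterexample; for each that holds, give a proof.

Forward direction. This fails: take r = 5. Certainly 5 ∣ 5, but 14 ∤ 5.

Converse. This fails: take r = 42. Both 14 ∣ 42 and 21 ∣ 42, yet 42 is not a multiple of 5 (since 42 = 8·5 + 2), so 5 ∤ 42.

(⇒) fails and (⇐) fails.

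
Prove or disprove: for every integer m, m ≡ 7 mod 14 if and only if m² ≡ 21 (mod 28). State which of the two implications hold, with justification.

Both directions hold; the statement is true.

(→) Suppose m ≡ 7 (mod 14). Working modulo 28, m ∈ {7, 21}; for each such r, r² ≡ 21 (mod 28).

(←) Conversely, the residues r modulo 28 with r² ≡ 21 (mod 28) are exactly {7, 21}, and each is ≡ 7 (mod 14).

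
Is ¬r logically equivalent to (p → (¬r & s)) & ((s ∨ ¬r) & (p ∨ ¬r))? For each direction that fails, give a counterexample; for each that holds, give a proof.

Only the converse holds.

Converse. Assume the antecedent. If s is true, the antecedent forces (s = T, r = F, p = F) or (s = T, r = F, p = T), and ¬r holds there. If s is false, the antecedent forces (s = F, r = F, p = F), and ¬r holds there. Either way ¬r holds.

Forward direction. This fails. Under s = F, r = F, p = T, the left side is true but the right side is false.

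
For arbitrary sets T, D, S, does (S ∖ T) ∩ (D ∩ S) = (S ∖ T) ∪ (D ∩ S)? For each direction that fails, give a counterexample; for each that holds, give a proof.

(⟹) Let x ∈ (S ∖ T) ∩ (D ∩ S). Then x ∈ D ∩ S and x ∉ T, from which x ∈ (S ∖ T) ∪ (D ∩ S).

(⟸) This inclusion fails. Take T = ∅, D = ∅, S = {1}; then 1 ∈ (S ∖ T) ∪ (D ∩ S) but 1 ∉ (S ∖ T) ∩ (D ∩ S).

Only the forward inclusion holds.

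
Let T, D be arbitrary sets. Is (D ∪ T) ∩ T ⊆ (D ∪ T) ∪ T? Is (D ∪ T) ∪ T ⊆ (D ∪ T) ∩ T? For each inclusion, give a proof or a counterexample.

(⟹) Let x ∈ (D ∪ T) ∩ T. Then either x ∈ T and x ∉ D; or x ∈ T ∩ D. In each case x ∈ (D ∪ T) ∪ T, so (D ∪ T) ∩ T ⊆ (D ∪ T) ∪ T.

(⟸) This inclusion fails. Take T = ∅, D = {1}; then 1 ∈ (D ∪ T) ∪ T but 1 ∉ (D ∪ T) ∩ T.

(⊆) holds; (⊇) fails.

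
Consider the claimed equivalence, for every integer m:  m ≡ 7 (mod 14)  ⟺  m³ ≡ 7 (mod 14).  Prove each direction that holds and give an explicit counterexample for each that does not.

Converse. Suppose m³ ≡ 7 (mod 14). The only residue r in {0, …, 13} with r³ ≡ 7 (mod 14) is r = 7, so m ≡ 7 (mod 14).

Forward direction. Suppose m ≡ 7 (mod 14). Write m = 14j + 7. Then (14j + 7)³ = 2744j³ + 4116j² + 2058j + 343 = 14(196j³ + 294j² + 147j + 24) + 7, so m³ ≡ 7 (mod 14).

Both directions hold.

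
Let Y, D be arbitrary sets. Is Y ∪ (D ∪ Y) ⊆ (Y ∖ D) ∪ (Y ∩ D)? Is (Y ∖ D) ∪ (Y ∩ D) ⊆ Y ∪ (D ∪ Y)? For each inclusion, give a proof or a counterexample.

The sets are not equal: only the reverse inclusion holds.

(⟸) Let x ∈ (Y ∖ D) ∪ (Y ∩ D). Then either x ∈ Y and x ∉ D; or x ∈ Y ∩ D. In each case x ∈ Y ∪ (D ∪ Y), so (Y ∖ D) ∪ (Y ∩ D) ⊆ Y ∪ (D ∪ Y).

(⟹) This inclusion fails. Take Y = ∅, D = {1}; then 1 ∈ Y ∪ (D ∪ Y) but 1 ∉ (Y ∖ D) ∪ (Y ∩ D).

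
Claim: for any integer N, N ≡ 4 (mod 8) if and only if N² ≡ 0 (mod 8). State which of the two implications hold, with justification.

(⇒) holds; (⇐) fails.

Forward direction. Suppose N ≡ 4 (mod 8). Write N = 8j + 4. Then (8j + 4)² = 64j² + 64j + 16 = 8(8j² + 8j + 2) + 0, so N² ≡ 0 (mod 8).

Converse. This fails: take N = 0. Then 0² = 0 ≡ 0 (mod 8), yet 0 ≡ 0 (mod 8), not 4.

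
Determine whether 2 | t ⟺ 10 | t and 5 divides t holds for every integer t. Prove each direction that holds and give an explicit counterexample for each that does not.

(→) This fails: take t = 2. Certainly 2 ∣ 2, but 10 ∤ 2.

(←) Suppose 10 ∣ t and 5 ∣ t. Any common multiple of 10 and 5 is a multiple of their lcm; here lcm(10, 5) = 10·5/gcd(10, 5) = 50/5 = 10, so 10 ∣ t. Since 2 ∣ 10, it follows that 2 ∣ t.

Only the reverse direction holds.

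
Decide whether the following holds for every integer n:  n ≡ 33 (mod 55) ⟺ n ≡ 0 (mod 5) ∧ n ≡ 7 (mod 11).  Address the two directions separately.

Neither direction holds.

(→) This fails: n = 33 gives 33 ≡ 33 (mod 55) but 33 ≡ 3 (mod 5), so the conjunction on the right does not hold.

(←) This fails: n = 40 satisfies both congruences on the right (40 ≡ 0 mod 5 and 40 ≡ 7 mod 11) yet 40 ≡ 40 (mod 55), not 33.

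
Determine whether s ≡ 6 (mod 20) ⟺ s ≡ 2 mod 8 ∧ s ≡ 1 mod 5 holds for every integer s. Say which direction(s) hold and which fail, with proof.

(⟹) This fails: s = 6 gives 6 ≡ 6 (mod 20) but 6 ≡ 6 (mod 8), so the conjunction on the right does not hold.

(⟸) Conversely, if s ≡ 2 (mod 8) and s ≡ 1 (mod 5), then by the Chinese remainder theorem s ≡ 26 (mod 40). Since 26 ≡ 6 (mod 20) and 20 ∣ 40, we get s ≡ 6 (mod 20).

Not equivalent: only (⇐) holds.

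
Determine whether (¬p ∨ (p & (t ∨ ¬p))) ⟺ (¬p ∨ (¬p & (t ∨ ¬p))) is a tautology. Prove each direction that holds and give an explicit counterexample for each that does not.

(⇒) This fails. Under p = T, t = T, the left side is true but the right side is false.

(⇐) Assume the antecedent. If p is true, the antecedent cannot hold. If p is false, ¬p ∨ (p & (t ∨ ¬p)) reduces to true regardless of the other variables. Either way ¬p ∨ (p & (t ∨ ¬p)) holds.

Only the reverse direction holds.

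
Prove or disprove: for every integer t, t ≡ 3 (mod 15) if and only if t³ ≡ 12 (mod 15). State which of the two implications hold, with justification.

(⇐) Suppose t³ ≡ 12 (mod 15). The only residue r in {0, …, 14} with r³ ≡ 12 (mod 15) is r = 3, so t ≡ 3 (mod 15).

(⇒) Suppose t ≡ 3 (mod 15). Write t = 15j + 3. Then (15j + 3)³ = 3375j³ + 2025j² + 405j + 27 = 15(225j³ + 135j² + 27j + 1) + 12, so t³ ≡ 12 (mod 15).

The biconditional holds.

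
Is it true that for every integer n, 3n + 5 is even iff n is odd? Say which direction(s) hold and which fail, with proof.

[⇒] Suppose 3n + 5 is even. Since 3 is odd, 3n and n have the same parity, so 3n + 5 ≡ n + 5 (mod 2). As 5 is odd, 3n + 5 is even exactly when n is odd. Thus n is odd.

[⇐] Conversely, suppose n is odd; write n = 2j + 1. Then 3n + 5 = 3·(2j + 1) + 5 = 2·3j + 8, which is even.

Both directions hold.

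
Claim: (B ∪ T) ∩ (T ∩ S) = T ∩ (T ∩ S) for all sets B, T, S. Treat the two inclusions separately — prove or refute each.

Both inclusions hold; the sets are equal.

Forward inclusion. Let x ∈ (B ∪ T) ∩ (T ∩ S). Then either x ∈ T ∩ S and x ∉ B; or x ∈ B ∩ T ∩ S. In each case x ∈ T ∩ (T ∩ S), so (B ∪ T) ∩ (T ∩ S) ⊆ T ∩ (T ∩ S).

Reverse inclusion. Let x ∈ T ∩ (T ∩ S). Then either x ∈ T ∩ S and x ∉ B; or x ∈ B ∩ T ∩ S. In each case x ∈ (B ∪ T) ∩ (T ∩ S), so T ∩ (T ∩ S) ⊆ (B ∪ T) ∩ (T ∩ S).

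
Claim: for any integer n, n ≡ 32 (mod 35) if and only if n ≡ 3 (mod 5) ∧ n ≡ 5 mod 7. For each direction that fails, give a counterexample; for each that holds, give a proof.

Forward direction. This fails: n = 32 gives 32 ≡ 32 (mod 35) but 32 ≡ 2 (mod 5), so the conjunction on the right does not hold.

Converse. This fails: n = 33 satisfies both congruences on the right (33 ≡ 3 mod 5 and 33 ≡ 5 mod 7) yet 33 ≡ 33 (mod 35), not 32.

Neither direction holds.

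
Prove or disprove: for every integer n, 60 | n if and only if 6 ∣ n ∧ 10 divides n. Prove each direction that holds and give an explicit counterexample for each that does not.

Forward direction. If 60 ∣ n, write n = 60q. Since 60 = 10·6, n = 6·(10q), so 6 ∣ n; and since 60 = 6·10, n = 10·(6q), so 10 ∣ n.

Converse. This fails: take n = 30. Both 6 ∣ 30 and 10 ∣ 30, yet 30 is not a multiple of 60 (since 30 = 0·60 + 30), so 60 ∤ 30.

Only the forward direction holds.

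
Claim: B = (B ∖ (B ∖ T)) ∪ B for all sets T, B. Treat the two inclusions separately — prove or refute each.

Forward inclusion. Let x ∈ B. Then either x ∈ B and x ∉ T; or x ∈ T ∩ B. In each case x ∈ (B ∖ (B ∖ T)) ∪ B, so B ⊆ (B ∖ (B ∖ T)) ∪ B.

Reverse inclusion. Let x ∈ (B ∖ (B ∖ T)) ∪ B. Then either x ∈ B and x ∉ T; or x ∈ T ∩ B. In each case x ∈ B, so (B ∖ (B ∖ T)) ∪ B ⊆ B.

Both inclusions hold; the sets are equal.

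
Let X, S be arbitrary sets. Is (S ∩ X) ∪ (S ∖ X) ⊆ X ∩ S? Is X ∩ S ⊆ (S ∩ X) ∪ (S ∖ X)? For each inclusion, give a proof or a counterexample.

The sets are not equal: only the reverse inclusion holds.

(⟹) This inclusion fails. Take X = ∅, S = {1}; then 1 ∈ (S ∩ X) ∪ (S ∖ X) but 1 ∉ X ∩ S.

(⟸) Let x ∈ X ∩ S. Then x ∈ X ∩ S, from which x ∈ (S ∩ X) ∪ (S ∖ X).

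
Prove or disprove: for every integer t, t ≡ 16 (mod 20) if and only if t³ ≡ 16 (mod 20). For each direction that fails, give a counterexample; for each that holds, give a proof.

The forward direction holds; the converse fails.

(→) Suppose t ≡ 16 (mod 20). Write t = 20j + 16. Then (20j + 16)³ = 8000j³ + 19200j² + 15360j + 4096 = 20(400j³ + 960j² + 768j + 204) + 16, so t³ ≡ 16 (mod 20).

(←) This fails: take t = 6. Then 6³ = 216 ≡ 16 (mod 20), yet 6 ≡ 6 (mod 20), not 16.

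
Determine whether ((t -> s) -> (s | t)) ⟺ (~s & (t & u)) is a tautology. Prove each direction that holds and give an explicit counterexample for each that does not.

Not equivalent: only (⇐) holds.

(→) This fails. Under t = T, s = F, u = F, the left side is true but the right side is false.

(←) Assume the antecedent. If t is true, (t -> s) -> (s | t) reduces to true regardless of the other variables. If t is false, the antecedent cannot hold. Either way (t -> s) -> (s | t) holds.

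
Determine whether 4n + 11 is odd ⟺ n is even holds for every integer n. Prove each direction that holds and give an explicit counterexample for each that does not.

Not equivalent: only (⇐) holds.

Forward direction. This fails: take n = 7. Then 4n + 11 = 39, which is odd, yet n = 7 is odd, not even.

Converse. Suppose n is even. Since 4 is even, 4n is even for every n, so 4n + 11 has the same parity as 11, which is odd. Hence 4n + 11 is odd.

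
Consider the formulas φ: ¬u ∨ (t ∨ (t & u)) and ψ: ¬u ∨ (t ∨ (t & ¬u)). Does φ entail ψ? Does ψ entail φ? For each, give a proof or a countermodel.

Converse. Assume the antecedent. If t is true, ¬u ∨ (t ∨ (t & u)) reduces to true regardless of the other variables. If t is false, the antecedent forces (t = F, u = F), and ¬u ∨ (t ∨ (t & u)) holds there. Either way ¬u ∨ (t ∨ (t & u)) holds.

Forward direction. Assume the antecedent. If t is true, ¬u ∨ (t ∨ (t & ¬u)) reduces to true regardless of the other variables. If t is false, the antecedent forces (t = F, u = F), and ¬u ∨ (t ∨ (t & ¬u)) holds there. Either way ¬u ∨ (t ∨ (t & ¬u)) holds.

The biconditional holds.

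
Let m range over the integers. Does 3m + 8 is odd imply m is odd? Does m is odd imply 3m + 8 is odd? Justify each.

Forward direction. Suppose 3m + 8 is odd. Since 3 is odd, 3m and m have the same parity, so 3m + 8 ≡ m + 8 (mod 2). As 8 is even, 3m + 8 is odd exactly when m is odd. Thus m is odd.

Converse. Suppose m is odd; write m = 2j + 1. Then 3m + 8 = 3·(2j + 1) + 8 = 2·3j + 11, which is odd.

Both directions hold.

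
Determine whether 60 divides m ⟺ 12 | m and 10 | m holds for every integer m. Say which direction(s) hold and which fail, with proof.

Both implications hold.

[⇒] If 60 ∣ m, write m = 60q. Since 60 = 5·12, m = 12·(5q), so 12 ∣ m; and since 60 = 6·10, m = 10·(6q), so 10 ∣ m.

[⇐] Suppose 12 ∣ m and 10 ∣ m. Any common multiple of 12 and 10 is a multiple of their lcm; here lcm(12, 10) = 12·10/gcd(12, 10) = 120/2 = 60, so 60 ∣ m.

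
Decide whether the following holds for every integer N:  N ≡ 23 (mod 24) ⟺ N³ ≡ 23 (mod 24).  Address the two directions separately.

Both directions hold; the statement is true.

[⇒] Suppose N ≡ 23 (mod 24). Write N = 24j + 23. Then (24j + 23)³ = 13824j³ + 39744j² + 38088j + 12167 = 24(576j³ + 1656j² + 1587j + 506) + 23, so N³ ≡ 23 (mod 24).

[⇐] Conversely, suppose N³ ≡ 23 (mod 24). The only residue r in {0, …, 23} with r³ ≡ 23 (mod 24) is r = 23, so N ≡ 23 (mod 24).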